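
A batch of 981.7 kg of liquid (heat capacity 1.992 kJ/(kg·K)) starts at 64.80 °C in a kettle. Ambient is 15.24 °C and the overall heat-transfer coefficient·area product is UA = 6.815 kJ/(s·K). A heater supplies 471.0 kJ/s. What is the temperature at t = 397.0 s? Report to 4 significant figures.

79.45 °C

Unsteady energy balance on the tank contents: M c_p dT/dt = −UA(T − T_amb) + Q̇.
dT/dt = (T_ss − T)/τ with T_ss = T_amb + Q̇/UA = 15.24 + 471.0/6.815 = 84.3523 °C, τ = M c_p/UA = 981.7·1.992/6.815 = 286.947 s.
Solution: T(t) = T_ss + (T₀ − T_ss) e^(−t/τ).
T(397.0) = 84.3523 + (-19.5523)·0.250692 = 79.4507 °C.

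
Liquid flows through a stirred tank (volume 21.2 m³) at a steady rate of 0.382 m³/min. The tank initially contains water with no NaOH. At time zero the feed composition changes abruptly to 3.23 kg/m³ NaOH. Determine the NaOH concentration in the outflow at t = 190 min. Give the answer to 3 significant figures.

3.12 kg/m³

Transient balance on the dissolved component: V dC/dt = Q(C_in − C).
Rewrite as dC/dt + C/τ = C_in/τ, τ = V/Q = 55.497 min.
This is linear first-order; C(t) = C_in + (C₀ − C_in) e^(−t/τ).
C(190) = 3.23 + (0 − 3.23)·e^(−190/55.497) = 3.23 + (-3.2300)·0.032595 = 3.1247 kg/m³.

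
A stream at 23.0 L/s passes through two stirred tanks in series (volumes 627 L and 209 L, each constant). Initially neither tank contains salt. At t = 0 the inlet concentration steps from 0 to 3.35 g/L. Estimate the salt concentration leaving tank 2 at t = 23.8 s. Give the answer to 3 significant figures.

Time constants: τᵢ = Vᵢ/Q for each well-mixed tank.
τ₁ = 627/23.0 = 27.261 s; τ₂ = 209/23.0 = 9.0870 s.
Solving the cascade with C₁(0)=C₂(0)=0 gives C₂(t) = C_in[1 − (τ₁ e^(−t/τ₁) − τ₂ e^(−t/τ₂))/(τ₁ − τ₂)].
At t = 23.8: e^(−t/τ₁) = 0.41768, e^(−t/τ₂) = 0.072866.
C₂ = 3.35·[1 − (27.261·0.41768 − 9.0870·0.072866)/(18.174)] = 3.35·0.40992 = 1.3732 g/L.

1.37 g/L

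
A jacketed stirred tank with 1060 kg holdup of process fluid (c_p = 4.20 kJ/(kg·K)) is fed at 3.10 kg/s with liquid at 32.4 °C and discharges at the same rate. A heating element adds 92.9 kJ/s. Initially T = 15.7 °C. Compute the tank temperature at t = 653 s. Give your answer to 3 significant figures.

Heat balance on the well-mixed liquid: M c_p dT/dt = ṁ c_p (T_in − T) + 92.9.
τ = M/ṁ = 341.94 s; T_ss = T_in + Q̇/(ṁ c_p) = 32.4 + 92.9/(3.10·4.20) = 39.535 °C.
Integrating: T(t) = T_ss + (T₀ − T_ss) e^(−t/τ).
T(653) = 39.535 + (-23.835)·e^(−653/341.94) = 39.535 + (-23.835)·0.14812 = 36.005 °C.

36.0 °C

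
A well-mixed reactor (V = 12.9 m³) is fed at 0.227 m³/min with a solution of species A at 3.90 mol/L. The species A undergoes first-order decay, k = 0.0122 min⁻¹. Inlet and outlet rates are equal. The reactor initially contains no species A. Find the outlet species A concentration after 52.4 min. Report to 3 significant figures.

Species balance: V dC/dt = Q C_in − Q C − k V C.
This is linear with rate a = Q/V + k = 0.029797 min⁻¹.
C_ss = Q C_in/(Q + kV) = 2.3032 mol/L; C(t) = C_ss + (C₀ − C_ss) e^(−a t).
C(52.4) = 2.3032 + (-2.3032)·e^(−0.029797·52.4) = 2.3032 + (-2.3032)·0.20985 = 1.8199 mol/L.

1.82 mol/L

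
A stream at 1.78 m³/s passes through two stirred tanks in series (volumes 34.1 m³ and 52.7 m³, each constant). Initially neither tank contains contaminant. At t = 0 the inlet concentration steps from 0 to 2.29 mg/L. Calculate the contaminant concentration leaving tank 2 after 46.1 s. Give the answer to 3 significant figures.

Time constants: τᵢ = Vᵢ/Q for each well-mixed tank.
τ₁ = 34.1/1.78 = 19.157 s; τ₂ = 52.7/1.78 = 29.607 s.
Tank 1: C₁ = C_in(1 − e^(−t/τ₁)). Tank 2 (τ₁ ≠ τ₂): C₂ = C_in[1 − (τ₁ e^(−t/τ₁) − τ₂ e^(−t/τ₂))/(τ₁ − τ₂)].
At t = 46.1: e^(−t/τ₁) = 0.090140, e^(−t/τ₂) = 0.21075.
C₂ = 2.29·[1 − (19.157·0.090140 − 29.607·0.21075)/(-10.449)] = 2.29·0.56813 = 1.3010 mg/L.

1.30 mg/L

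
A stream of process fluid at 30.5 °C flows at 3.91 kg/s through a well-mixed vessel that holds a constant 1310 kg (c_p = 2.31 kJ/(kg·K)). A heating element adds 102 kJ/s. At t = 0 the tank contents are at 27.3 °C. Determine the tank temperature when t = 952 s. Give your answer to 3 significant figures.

M c_p dT/dt = ṁ c_p (T_in − T) + Q̇.
τ = M/ṁ = 335.04 s; T_ss = T_in + Q̇/(ṁ c_p) = 30.5 + 102/(3.91·2.31) = 41.793 °C.
Solution: T(t) = T_ss + (T₀ − T_ss) e^(−t/τ).
T(952) = 41.793 + (-14.493)·e^(−952/335.04) = 41.793 + (-14.493)·0.058340 = 40.948 °C.

40.9 °C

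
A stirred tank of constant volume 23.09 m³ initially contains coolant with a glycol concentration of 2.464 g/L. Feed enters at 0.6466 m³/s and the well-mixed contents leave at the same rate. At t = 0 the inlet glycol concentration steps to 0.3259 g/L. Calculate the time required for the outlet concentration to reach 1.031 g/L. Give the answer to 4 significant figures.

39.61 s

Mass balance on the solute (V constant): V dC/dt = Q(C_in − C), so τ = V/Q = 35.7099 s.
C(t) = C_in + (C₀ − C_in) e^(−t/τ). Set C = 1.031 and solve for t:
e^(−t/τ) = (C − C_in)/(C₀ − C_in) = (1.031 − 0.3259)/(2.464 − 0.3259) = 0.329779
t = −τ ln(…) = 35.7099 × 1.10933 = 39.6141 s.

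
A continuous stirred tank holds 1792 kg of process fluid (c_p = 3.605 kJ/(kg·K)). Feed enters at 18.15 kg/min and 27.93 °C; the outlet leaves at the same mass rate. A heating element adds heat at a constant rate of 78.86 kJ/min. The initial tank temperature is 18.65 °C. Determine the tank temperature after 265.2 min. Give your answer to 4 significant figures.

28.42 °C

M c_p dT/dt = ṁ c_p (T_in − T) + Q̇.
Rearrange: dT/dt = (T_ss − T)/τ with τ = M/ṁ = 98.7328 min and T_ss = T_in + Q̇/(ṁ c_p) = 29.1352 °C.
T approaches T_ss exponentially: T(t) = T_ss + (T₀ − T_ss) e^(−t/τ).
T(265.2) = 29.1352 + (-10.4852)·e^(−265.2/98.7328) = 29.1352 + (-10.4852)·0.0681504 = 28.4207 °C.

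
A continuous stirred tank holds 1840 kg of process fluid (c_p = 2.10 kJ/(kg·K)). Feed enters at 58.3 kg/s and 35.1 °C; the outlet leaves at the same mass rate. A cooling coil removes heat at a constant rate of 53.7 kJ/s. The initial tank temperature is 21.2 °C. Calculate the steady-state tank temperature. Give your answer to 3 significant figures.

Energy balance: M c_p dT/dt = ṁ c_p (T_in − T) − 53.7.
At steady state dT/dt = 0 ⇒ T_ss = T_in − Q̇/(ṁ c_p) = 35.1 − 53.7/(58.3·2.10) = 34.661 °C.

34.7 °C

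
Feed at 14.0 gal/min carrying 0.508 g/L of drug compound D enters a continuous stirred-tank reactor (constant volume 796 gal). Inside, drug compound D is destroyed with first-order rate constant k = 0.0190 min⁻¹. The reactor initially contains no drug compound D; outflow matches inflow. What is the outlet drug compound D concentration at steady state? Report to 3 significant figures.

0.244 g/L

Species balance: V dC/dt = Q C_in − Q C − k V C.
At steady state: 0 = Q C_in − (Q + kV) C_ss, so C_ss = Q C_in/(Q + kV).
C_ss = 14.0·0.508/(14.0 + 0.0190·796) = 7.1120/29.124 = 0.24420 g/L.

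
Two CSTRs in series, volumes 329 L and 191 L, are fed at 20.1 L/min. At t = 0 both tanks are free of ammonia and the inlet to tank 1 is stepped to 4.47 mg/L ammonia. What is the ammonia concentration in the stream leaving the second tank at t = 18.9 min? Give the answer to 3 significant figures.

1.96 mg/L

Each tank obeys Vᵢ dCᵢ/dt = Q(Cᵢ₋₁ − Cᵢ), so τᵢ = Vᵢ/Q.
τ₁ = 329/20.1 = 16.368 min; τ₂ = 191/20.1 = 9.5025 min.
Tank 1: C₁ = C_in(1 − e^(−t/τ₁)). Tank 2 (τ₁ ≠ τ₂): C₂ = C_in[1 − (τ₁ e^(−t/τ₁) − τ₂ e^(−t/τ₂))/(τ₁ − τ₂)].
At t = 18.9: e^(−t/τ₁) = 0.31516, e^(−t/τ₂) = 0.13684.
C₂ = 4.47·[1 − (16.368·0.31516 − 9.5025·0.13684)/(6.8657)] = 4.47·0.43804 = 1.9580 mg/L.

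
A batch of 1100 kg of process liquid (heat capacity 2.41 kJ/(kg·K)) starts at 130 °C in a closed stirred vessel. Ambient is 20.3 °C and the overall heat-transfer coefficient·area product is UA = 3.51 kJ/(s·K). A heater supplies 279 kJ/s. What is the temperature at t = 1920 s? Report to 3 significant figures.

Energy balance: M c_p dT/dt = −UA(T − T_amb) + Q̇.
dT/dt = (T_ss − T)/τ with T_ss = T_amb + Q̇/UA = 20.3 + 279/3.51 = 99.787 °C, τ = M c_p/UA = 1100·2.41/3.51 = 755.27 s.
T approaches T_ss exponentially: T(t) = T_ss + (T₀ − T_ss) e^(−t/τ).
T(1920) = 99.787 + (30.213)·0.078698 = 102.16 °C.

102 °C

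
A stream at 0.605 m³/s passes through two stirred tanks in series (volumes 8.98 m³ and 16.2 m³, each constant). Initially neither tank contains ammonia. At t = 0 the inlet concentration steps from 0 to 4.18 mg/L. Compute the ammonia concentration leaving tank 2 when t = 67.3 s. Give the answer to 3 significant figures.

3.48 mg/L

Time constants: τᵢ = Vᵢ/Q for each well-mixed tank.
τ₁ = 8.98/0.605 = 14.843 s; τ₂ = 16.2/0.605 = 26.777 s.
Tank 1: C₁ = C_in(1 − e^(−t/τ₁)). Tank 2 (τ₁ ≠ τ₂): C₂ = C_in[1 − (τ₁ e^(−t/τ₁) − τ₂ e^(−t/τ₂))/(τ₁ − τ₂)].
At t = 67.3: e^(−t/τ₁) = 0.010736, e^(−t/τ₂) = 0.080995.
C₂ = 4.18·[1 − (14.843·0.010736 − 26.777·0.080995)/(-11.934)] = 4.18·0.83162 = 3.4762 mg/L.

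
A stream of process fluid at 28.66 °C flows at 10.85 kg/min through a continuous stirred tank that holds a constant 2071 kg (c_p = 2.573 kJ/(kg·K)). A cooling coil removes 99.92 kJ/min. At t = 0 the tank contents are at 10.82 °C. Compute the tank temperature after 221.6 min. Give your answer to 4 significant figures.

20.61 °C

First-law balance (no shaft work): M c_p dT/dt = ṁ c_p (T_in − T) − 99.92.
τ = M/ṁ = 190.876 min; T_ss = T_in − Q̇/(ṁ c_p) = 28.66 − 99.92/(10.85·2.573) = 25.0808 °C.
T approaches T_ss exponentially: T(t) = T_ss + (T₀ − T_ss) e^(−t/τ).
T(221.6) = 25.0808 + (-14.2608)·e^(−221.6/190.876) = 25.0808 + (-14.2608)·0.313184 = 20.6146 °C.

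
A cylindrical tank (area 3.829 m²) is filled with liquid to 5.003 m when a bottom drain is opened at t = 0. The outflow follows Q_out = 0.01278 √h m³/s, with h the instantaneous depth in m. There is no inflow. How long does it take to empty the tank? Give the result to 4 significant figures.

1340 s

Unsteady balance on liquid volume: A dh/dt = −0.01278 √h.
Separate and integrate: 2(√h − √h₀) = −(0.01278/A) t.
Set h = 0: 2√h₀ = (0.01278/A) t_empty ⇒ t_empty = 2A√h₀/0.01278.
t_empty = 2·3.829·√5.003/0.01278 = 7.65800·2.23674/0.01278 = 1340.29 s.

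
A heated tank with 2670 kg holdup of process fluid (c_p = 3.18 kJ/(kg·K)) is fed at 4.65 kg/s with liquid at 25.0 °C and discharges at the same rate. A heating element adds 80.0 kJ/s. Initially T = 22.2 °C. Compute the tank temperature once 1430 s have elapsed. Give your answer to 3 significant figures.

First-law balance (no shaft work): M c_p dT/dt = ṁ c_p (T_in − T) + 80.0.
τ = M/ṁ = 574.19 s; T_ss = T_in + Q̇/(ṁ c_p) = 25.0 + 80.0/(4.65·3.18) = 30.410 °C.
Solution: T(t) = T_ss + (T₀ − T_ss) e^(−t/τ).
T(1430) = 30.410 + (-8.2102)·e^(−1430/574.19) = 30.410 + (-8.2102)·0.082873 = 29.730 °C.

29.7 °C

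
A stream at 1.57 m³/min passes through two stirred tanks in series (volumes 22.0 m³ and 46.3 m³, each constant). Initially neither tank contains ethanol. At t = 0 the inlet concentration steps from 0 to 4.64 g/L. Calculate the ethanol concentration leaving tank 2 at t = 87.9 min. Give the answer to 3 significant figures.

4.20 g/L

Time constants: τᵢ = Vᵢ/Q for each well-mixed tank.
τ₁ = 22.0/1.57 = 14.013 min; τ₂ = 46.3/1.57 = 29.490 min.
Tank 1: C₁ = C_in(1 − e^(−t/τ₁)). Tank 2 (τ₁ ≠ τ₂): C₂ = C_in[1 − (τ₁ e^(−t/τ₁) − τ₂ e^(−t/τ₂))/(τ₁ − τ₂)].
At t = 87.9: e^(−t/τ₁) = 0.0018868, e^(−t/τ₂) = 0.050761.
C₂ = 4.64·[1 − (14.013·0.0018868 − 29.490·0.050761)/(-15.478)] = 4.64·0.90499 = 4.1992 g/L.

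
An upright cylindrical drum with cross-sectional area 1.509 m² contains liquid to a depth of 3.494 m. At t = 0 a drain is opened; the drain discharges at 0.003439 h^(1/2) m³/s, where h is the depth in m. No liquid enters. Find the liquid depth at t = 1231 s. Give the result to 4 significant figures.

Unsteady balance on liquid volume: A dh/dt = −0.003439 √h.
This is separable: 2 d(√h)/dt = −0.003439/A, so √h = √h₀ − (0.003439/(2A)) t.
√h = √3.494 − 0.003439·1231/(2·1.509) = 1.86922 − 1.40272 = 0.466504.
h = 0.466504² = 0.217626 m.

0.2176 m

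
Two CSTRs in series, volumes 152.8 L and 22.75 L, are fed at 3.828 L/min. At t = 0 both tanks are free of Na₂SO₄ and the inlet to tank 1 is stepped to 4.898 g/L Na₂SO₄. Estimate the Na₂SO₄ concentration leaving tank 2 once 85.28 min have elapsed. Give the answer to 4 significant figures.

4.219 g/L

Each tank obeys Vᵢ dCᵢ/dt = Q(Cᵢ₋₁ − Cᵢ), so τᵢ = Vᵢ/Q.
τ₁ = 152.8/3.828 = 39.9164 min; τ₂ = 22.75/3.828 = 5.94305 min.
Solving the cascade with C₁(0)=C₂(0)=0 gives C₂(t) = C_in[1 − (τ₁ e^(−t/τ₁) − τ₂ e^(−t/τ₂))/(τ₁ − τ₂)].
At t = 85.28: e^(−t/τ₁) = 0.118071, e^(−t/τ₂) = 5.86243e-07.
C₂ = 4.898·[1 − (39.9164·0.118071 − 5.94305·5.86243e-07)/(33.9734)] = 4.898·0.861274 = 4.21852 g/L.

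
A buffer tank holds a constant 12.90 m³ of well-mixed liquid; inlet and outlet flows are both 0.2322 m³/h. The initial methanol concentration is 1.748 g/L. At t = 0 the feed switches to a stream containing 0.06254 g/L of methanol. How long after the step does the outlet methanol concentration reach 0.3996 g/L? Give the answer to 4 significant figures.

Species balance: V dC/dt = Q(C_in − C) ⇒ τ = V/Q = 55.5556 h.
C(t) = C_in + (C₀ − C_in) e^(−t/τ). Set C = 0.3996 and solve for t:
e^(−t/τ) = (C − C_in)/(C₀ − C_in) = (0.3996 − 0.06254)/(1.748 − 0.06254) = 0.199981
t = −τ ln(…) = 55.5556 × 1.60953 = 89.4185 h.

89.42 h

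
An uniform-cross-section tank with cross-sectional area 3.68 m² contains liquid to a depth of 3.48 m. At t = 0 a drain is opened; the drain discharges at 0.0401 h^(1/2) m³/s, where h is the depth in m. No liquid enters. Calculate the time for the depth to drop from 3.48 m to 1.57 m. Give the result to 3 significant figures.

112 s

Unsteady balance on liquid volume: A dh/dt = −0.0401 √h.
Separate and integrate: 2(√h − √h₀) = −(0.0401/A) t.
t = 2A(√h₀ − √h)/0.0401 = 2·3.68·(√3.48 − √1.57)/0.0401
  = 7.3600 × (1.8655 − 1.2530) / 0.0401 = 112.42 s.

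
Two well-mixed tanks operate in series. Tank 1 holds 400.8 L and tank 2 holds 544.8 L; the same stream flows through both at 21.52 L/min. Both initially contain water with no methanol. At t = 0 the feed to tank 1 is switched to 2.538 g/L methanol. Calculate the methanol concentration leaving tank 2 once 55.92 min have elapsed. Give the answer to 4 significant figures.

1.834 g/L

Time constants: τᵢ = Vᵢ/Q for each well-mixed tank.
τ₁ = 400.8/21.52 = 18.6245 min; τ₂ = 544.8/21.52 = 25.3160 min.
Tank 1: C₁ = C_in(1 − e^(−t/τ₁)). Tank 2 (τ₁ ≠ τ₂): C₂ = C_in[1 − (τ₁ e^(−t/τ₁) − τ₂ e^(−t/τ₂))/(τ₁ − τ₂)].
At t = 55.92: e^(−t/τ₁) = 0.0496632, e^(−t/τ₂) = 0.109823.
C₂ = 2.538·[1 − (18.6245·0.0496632 − 25.3160·0.109823)/(-6.69145)] = 2.538·0.722730 = 1.83429 g/L.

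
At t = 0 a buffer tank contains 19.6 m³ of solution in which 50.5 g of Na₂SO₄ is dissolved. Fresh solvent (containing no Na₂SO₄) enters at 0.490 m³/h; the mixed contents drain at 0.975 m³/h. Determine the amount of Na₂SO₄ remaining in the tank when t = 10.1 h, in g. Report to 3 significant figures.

28.3 g

Total volume: dV/dt = Q_in − Q_out = -0.48500 m³/h, so V(t) = 19.6 − 0.48500 t and V(10.1) = 14.702 m³.
Solute balance: dm/dt = 0 − Q_out C = −Q_out m/V(t).
Separate: dm/m = −Q_out dt/V(t) ⇒ ln(m/m₀) = −(Q_out/(Q_in−Q_out)) ln(V/V₀).
m = m₀ (V₀/V)^(Q_out/(Q_in−Q_out)) = 50.5 × (19.6/14.702)^(-2.0103) = 28.328 g.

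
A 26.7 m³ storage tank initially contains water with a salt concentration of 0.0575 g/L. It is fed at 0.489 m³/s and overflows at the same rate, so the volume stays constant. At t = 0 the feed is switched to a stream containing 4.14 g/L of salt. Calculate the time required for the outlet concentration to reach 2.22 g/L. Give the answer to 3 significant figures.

41.2 s

Transient balance on the dissolved component: V dC/dt = Q(C_in − C), so τ = V/Q = 54.601 s.
C(t) = C_in + (C₀ − C_in) e^(−t/τ). Set C = 2.22 and solve for t:
e^(−t/τ) = (C − C_in)/(C₀ − C_in) = (2.22 − 4.14)/(0.0575 − 4.14) = 0.47030
t = −τ ln(…) = 54.601 × 0.75438 = 41.190 s.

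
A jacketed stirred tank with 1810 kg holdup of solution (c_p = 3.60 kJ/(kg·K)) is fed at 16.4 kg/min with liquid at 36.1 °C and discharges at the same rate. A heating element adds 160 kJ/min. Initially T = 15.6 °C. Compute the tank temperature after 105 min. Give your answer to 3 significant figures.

Heat balance on the well-mixed liquid: M c_p dT/dt = ṁ c_p (T_in − T) + 160.
Rearrange: dT/dt = (T_ss − T)/τ with τ = M/ṁ = 110.37 min and T_ss = T_in + Q̇/(ṁ c_p) = 38.810 °C.
This is linear first-order; T(t) = T_ss + (T₀ − T_ss) e^(−t/τ).
T(105) = 38.810 + (-23.210)·e^(−105/110.37) = 38.810 + (-23.210)·0.38621 = 29.846 °C.

29.8 °C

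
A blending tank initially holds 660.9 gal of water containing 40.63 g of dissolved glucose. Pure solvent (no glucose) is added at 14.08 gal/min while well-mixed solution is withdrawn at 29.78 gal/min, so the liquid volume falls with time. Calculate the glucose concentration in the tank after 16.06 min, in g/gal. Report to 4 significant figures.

0.03996 g/gal

Let m(t) be the amount of glucose. Volume: V(t) = V₀ + (Q_in − Q_out) t = 660.9 − 15.7000 t; V(16.06) = 408.758 gal.
No glucose enters, so dm/dt = −Q_out · (m/V).
dm/m = −Q_out dt/(V₀ − 15.7000 t); integrating gives ln(m/m₀) = −(Q_out/(Q_in−Q_out)) ln(V/V₀).
m = m₀ (V₀/V)^(Q_out/(Q_in−Q_out)) = 40.63 × (660.9/408.758)^(-1.89682) = 16.3320 g.
C = m/V = 16.3320/408.758 = 0.0399552 g/gal.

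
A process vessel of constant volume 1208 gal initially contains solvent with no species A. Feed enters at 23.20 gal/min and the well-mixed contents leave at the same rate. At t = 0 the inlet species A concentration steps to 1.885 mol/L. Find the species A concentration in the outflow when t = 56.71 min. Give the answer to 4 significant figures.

Transient balance on the dissolved component: V dC/dt = Q(C_in − C).
Time constant τ = V/Q = 1208/23.20 = 52.0690 min.
C approaches C_in exponentially: C(t) = C_in + (C₀ − C_in) e^(−t/τ).
C(56.71) = 1.885 + (0 − 1.885)·e^(−56.71/52.0690) = 1.885 + (-1.88500)·0.336508 = 1.25068 mol/L.

1.251 mol/L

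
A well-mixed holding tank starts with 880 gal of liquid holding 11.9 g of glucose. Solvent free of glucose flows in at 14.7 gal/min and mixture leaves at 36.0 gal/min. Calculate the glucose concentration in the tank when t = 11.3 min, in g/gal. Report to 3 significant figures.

Total volume: dV/dt = Q_in − Q_out = -21.300 gal/min, so V(t) = 880 − 21.300 t and V(11.3) = 639.31 gal.
Species balance (pure solvent in): dm/dt = −Q_out · m/V(t).
dm/m = −Q_out dt/(V₀ − 21.300 t); integrating gives ln(m/m₀) = −(Q_out/(Q_in−Q_out)) ln(V/V₀).
m = m₀ (V₀/V)^(Q_out/(Q_in−Q_out)) = 11.9 × (880/639.31)^(-1.6901) = 6.9343 g.
C = m/V = 6.9343/639.31 = 0.010847 g/gal.

0.0108 g/gal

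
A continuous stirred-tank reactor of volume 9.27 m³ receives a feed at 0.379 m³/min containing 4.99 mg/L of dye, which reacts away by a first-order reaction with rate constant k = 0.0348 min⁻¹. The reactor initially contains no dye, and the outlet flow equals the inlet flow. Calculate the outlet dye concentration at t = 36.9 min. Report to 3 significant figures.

2.53 mg/L

Species balance: V dC/dt = Q C_in − Q C − k V C.
dC/dt = (Q/V) C_in − (Q/V + k) C; effective rate a = Q/V + k = 0.040885 + 0.0348 = 0.075685 min⁻¹.
C_ss = Q C_in/(Q + kV) = 2.6956 mg/L; C(t) = C_ss + (C₀ − C_ss) e^(−a t).
C(36.9) = 2.6956 + (-2.6956)·e^(−0.075685·36.9) = 2.6956 + (-2.6956)·0.061252 = 2.5305 mg/L.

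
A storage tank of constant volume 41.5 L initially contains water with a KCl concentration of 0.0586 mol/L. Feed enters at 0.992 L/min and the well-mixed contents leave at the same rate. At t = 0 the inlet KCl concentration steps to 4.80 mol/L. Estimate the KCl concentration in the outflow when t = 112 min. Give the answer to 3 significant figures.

4.47 mol/L

Mass balance on the solute (V constant): V dC/dt = Q(C_in − C).
So dC/dt = (C_in − C)/τ with τ = V/Q = 41.5/0.992 = 41.835 min.
This is linear first-order; C(t) = C_in + (C₀ − C_in) e^(−t/τ).
C(112) = 4.80 + (0.0586 − 4.80)·e^(−112/41.835) = 4.80 + (-4.7414)·0.068755 = 4.4740 mol/L.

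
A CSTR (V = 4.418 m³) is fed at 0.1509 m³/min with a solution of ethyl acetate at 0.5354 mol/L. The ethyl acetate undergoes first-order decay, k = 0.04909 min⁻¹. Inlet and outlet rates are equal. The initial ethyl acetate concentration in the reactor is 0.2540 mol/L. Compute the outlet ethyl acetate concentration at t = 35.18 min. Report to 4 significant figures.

0.2215 mol/L

V dC/dt = Q(C_in − C) − k V C.
dC/dt = (Q/V) C_in − (Q/V + k) C; effective rate a = Q/V + k = 0.0341557 + 0.04909 = 0.0832457 min⁻¹.
C_ss = Q C_in/(Q + kV) = 0.219675 mol/L; C(t) = C_ss + (C₀ − C_ss) e^(−a t).
C(35.18) = 0.219675 + (0.0343253)·e^(−0.0832457·35.18) = 0.219675 + (0.0343253)·0.0534727 = 0.221510 mol/L.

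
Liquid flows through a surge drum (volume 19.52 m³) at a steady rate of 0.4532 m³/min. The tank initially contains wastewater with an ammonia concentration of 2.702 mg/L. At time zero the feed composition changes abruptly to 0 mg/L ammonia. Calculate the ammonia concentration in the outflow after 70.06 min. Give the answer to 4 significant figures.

0.5312 mg/L

Mass balance on the solute (V constant): V dC/dt = Q(C_in − C).
Rewrite as dC/dt + C/τ = C_in/τ, τ = V/Q = 43.0715 min.
Solution: C(t) = C_in + (C₀ − C_in) e^(−t/τ).
C(70.06) = 0 + (2.702 − 0)·e^(−70.06/43.0715) = 0 + (2.70200)·0.196597 = 0.531206 mg/L.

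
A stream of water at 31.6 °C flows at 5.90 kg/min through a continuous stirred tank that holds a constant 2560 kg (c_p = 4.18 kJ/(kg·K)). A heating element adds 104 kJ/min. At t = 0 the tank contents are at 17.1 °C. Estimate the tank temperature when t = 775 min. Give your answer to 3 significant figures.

32.7 °C

M c_p dT/dt = ṁ c_p (T_in − T) + Q̇.
τ = M/ṁ = 433.90 min; T_ss = T_in + Q̇/(ṁ c_p) = 31.6 + 104/(5.90·4.18) = 35.817 °C.
T approaches T_ss exponentially: T(t) = T_ss + (T₀ − T_ss) e^(−t/τ).
T(775) = 35.817 + (-18.717)·e^(−775/433.90) = 35.817 + (-18.717)·0.16761 = 32.680 °C.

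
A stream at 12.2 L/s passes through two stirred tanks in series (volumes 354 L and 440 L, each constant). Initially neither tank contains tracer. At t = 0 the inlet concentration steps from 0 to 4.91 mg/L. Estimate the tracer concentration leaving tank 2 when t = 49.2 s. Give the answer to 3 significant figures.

Each tank obeys Vᵢ dCᵢ/dt = Q(Cᵢ₋₁ − Cᵢ), so τᵢ = Vᵢ/Q.
τ₁ = 354/12.2 = 29.016 s; τ₂ = 440/12.2 = 36.066 s.
Solving the cascade with C₁(0)=C₂(0)=0 gives C₂(t) = C_in[1 − (τ₁ e^(−t/τ₁) − τ₂ e^(−t/τ₂))/(τ₁ − τ₂)].
At t = 49.2: e^(−t/τ₁) = 0.18349, e^(−t/τ₂) = 0.25559.
C₂ = 4.91·[1 − (29.016·0.18349 − 36.066·0.25559)/(-7.0492)] = 4.91·0.44763 = 2.1979 mg/L.

2.20 mg/L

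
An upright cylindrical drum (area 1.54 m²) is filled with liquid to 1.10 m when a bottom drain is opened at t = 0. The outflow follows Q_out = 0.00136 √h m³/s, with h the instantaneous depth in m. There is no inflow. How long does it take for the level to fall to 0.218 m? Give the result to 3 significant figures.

1320 s

Unsteady balance on liquid volume: A dh/dt = −0.00136 √h.
This is separable: 2 d(√h)/dt = −0.00136/A, so √h = √h₀ − (0.00136/(2A)) t.
t = 2A(√h₀ − √h)/0.00136 = 2·1.54·(√1.10 − √0.218)/0.00136
  = 3.0800 × (1.0488 − 0.46690) / 0.00136 = 1317.8 s.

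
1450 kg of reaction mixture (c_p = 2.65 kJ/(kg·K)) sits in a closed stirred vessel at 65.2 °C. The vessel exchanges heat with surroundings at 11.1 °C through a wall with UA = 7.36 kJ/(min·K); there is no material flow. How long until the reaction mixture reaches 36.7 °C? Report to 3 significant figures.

Energy balance: M c_p dT/dt = −UA(T − T_amb).
τ = M c_p/UA = 522.08 min; T_ss = T_amb = 11.100 °C.
T(t) = T_ss + (T₀ − T_ss)e^(−t/τ); set T = 36.7:
t = −τ ln[(T − T_ss)/(T₀ − T_ss)] = −522.08 · ln(0.47320) = 390.64 min.

391 min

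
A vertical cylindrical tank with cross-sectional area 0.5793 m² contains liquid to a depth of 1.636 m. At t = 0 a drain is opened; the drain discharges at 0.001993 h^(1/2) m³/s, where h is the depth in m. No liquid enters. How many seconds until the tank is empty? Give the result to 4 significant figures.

Accumulation of liquid (constant cross-section A): A dh/dt = −0.001993 √h.
Separate and integrate: 2(√h − √h₀) = −(0.001993/A) t.
Set h = 0: 2√h₀ = (0.001993/A) t_empty ⇒ t_empty = 2A√h₀/0.001993.
t_empty = 2·0.5793·√1.636/0.001993 = 1.15860·1.27906/0.001993 = 743.563 s.

743.6 s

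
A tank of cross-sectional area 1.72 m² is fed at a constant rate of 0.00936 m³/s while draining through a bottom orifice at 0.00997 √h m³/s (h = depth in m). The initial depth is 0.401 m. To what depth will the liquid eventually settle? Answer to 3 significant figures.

A dh/dt = Q_in − 0.00997 √h. Steady state requires inflow = outflow:
Q_in = 0.00997 √h_ss ⇒ √h_ss = 0.00936/0.00997 = 0.93882.
h_ss = 0.93882² = 0.88138 m. (Since h₀ = 0.401 m < h_ss, the level will rise toward this value.)

0.881 m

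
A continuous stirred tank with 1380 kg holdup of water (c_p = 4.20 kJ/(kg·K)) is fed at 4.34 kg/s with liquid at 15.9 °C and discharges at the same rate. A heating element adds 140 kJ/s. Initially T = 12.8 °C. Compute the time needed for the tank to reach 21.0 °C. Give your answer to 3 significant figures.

455 s

Energy balance: M c_p dT/dt = ṁ c_p (T_in − T) + 140.
τ = M/ṁ = 317.97 s; T_ss = T_in + Q̇/(ṁ c_p) = 23.580 °C.
T(t) = T_ss + (T₀ − T_ss) e^(−t/τ). Set T = 21.0:
e^(−t/τ) = (21.0 − 23.580)/(12.8 − 23.580) = 0.23937
t = −317.97 · ln(0.23937) = 454.62 s.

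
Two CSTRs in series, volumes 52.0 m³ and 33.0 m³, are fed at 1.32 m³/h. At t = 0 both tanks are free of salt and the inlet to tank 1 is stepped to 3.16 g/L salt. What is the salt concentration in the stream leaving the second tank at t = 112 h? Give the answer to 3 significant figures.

2.72 g/L

Each tank obeys Vᵢ dCᵢ/dt = Q(Cᵢ₋₁ − Cᵢ), so τᵢ = Vᵢ/Q.
τ₁ = 52.0/1.32 = 39.394 h; τ₂ = 33.0/1.32 = 25.000 h.
Tank 1: C₁ = C_in(1 − e^(−t/τ₁)). Tank 2 (τ₁ ≠ τ₂): C₂ = C_in[1 − (τ₁ e^(−t/τ₁) − τ₂ e^(−t/τ₂))/(τ₁ − τ₂)].
At t = 112: e^(−t/τ₁) = 0.058246, e^(−t/τ₂) = 0.011333.
C₂ = 3.16·[1 − (39.394·0.058246 − 25.000·0.011333)/(14.394)] = 3.16·0.86027 = 2.7185 g/L.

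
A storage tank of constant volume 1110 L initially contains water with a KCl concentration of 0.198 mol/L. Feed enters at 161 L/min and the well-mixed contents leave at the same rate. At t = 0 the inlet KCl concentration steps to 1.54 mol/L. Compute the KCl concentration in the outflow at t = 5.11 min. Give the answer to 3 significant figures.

Transient balance on the dissolved component: V dC/dt = Q(C_in − C).
Time constant τ = V/Q = 1110/161 = 6.8944 min.
Solution: C(t) = C_in + (C₀ − C_in) e^(−t/τ).
C(5.11) = 1.54 + (0.198 − 1.54)·e^(−5.11/6.8944) = 1.54 + (-1.3420)·0.47655 = 0.90047 mol/L.

0.900 mol/L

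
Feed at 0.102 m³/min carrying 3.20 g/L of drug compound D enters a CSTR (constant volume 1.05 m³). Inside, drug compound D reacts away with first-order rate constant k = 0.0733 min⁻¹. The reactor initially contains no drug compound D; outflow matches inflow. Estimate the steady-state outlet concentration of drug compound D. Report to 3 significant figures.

V dC/dt = Q(C_in − C) − k V C.
At steady state: 0 = Q C_in − (Q + kV) C_ss, so C_ss = Q C_in/(Q + kV).
C_ss = 0.102·3.20/(0.102 + 0.0733·1.05) = 0.32640/0.17896 = 1.8238 g/L.

1.82 g/L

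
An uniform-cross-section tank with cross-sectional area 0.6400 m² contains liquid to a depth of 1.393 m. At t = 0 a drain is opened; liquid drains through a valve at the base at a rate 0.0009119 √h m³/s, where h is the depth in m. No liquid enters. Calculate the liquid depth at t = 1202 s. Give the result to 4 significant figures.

0.1049 m

Mass balance (ρ constant): A dh/dt = −0.0009119 √h.
This is separable: 2 d(√h)/dt = −0.0009119/A, so √h = √h₀ − (0.0009119/(2A)) t.
√h = √1.393 − 0.0009119·1202/(2·0.6400) = 1.18025 − 0.856331 = 0.323923.
h = 0.323923² = 0.104926 m.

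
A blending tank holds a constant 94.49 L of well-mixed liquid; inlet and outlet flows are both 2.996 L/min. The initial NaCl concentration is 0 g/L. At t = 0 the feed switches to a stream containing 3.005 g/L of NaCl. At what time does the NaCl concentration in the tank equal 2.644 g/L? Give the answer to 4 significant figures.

66.84 min

Species balance: V dC/dt = Q(C_in − C) ⇒ τ = V/Q = 31.5387 min.
C(t) = C_in + (C₀ − C_in) e^(−t/τ). Set C = 2.644 and solve for t:
e^(−t/τ) = (C − C_in)/(C₀ − C_in) = (2.644 − 3.005)/(0 − 3.005) = 0.120133
t = −τ ln(…) = 31.5387 × 2.11915 = 66.8354 min.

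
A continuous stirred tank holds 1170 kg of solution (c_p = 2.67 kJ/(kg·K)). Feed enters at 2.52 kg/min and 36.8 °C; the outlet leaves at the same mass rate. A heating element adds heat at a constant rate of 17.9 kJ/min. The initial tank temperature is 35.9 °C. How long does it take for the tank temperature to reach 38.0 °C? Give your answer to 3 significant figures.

414 min

M c_p dT/dt = ṁ c_p (T_in − T) + Q̇.
τ = M/ṁ = 464.29 min; T_ss = T_in + Q̇/(ṁ c_p) = 39.460 °C.
T(t) = T_ss + (T₀ − T_ss) e^(−t/τ). Set T = 38.0:
e^(−t/τ) = (38.0 − 39.460)/(35.9 − 39.460) = 0.41017
t = −464.29 · ln(0.41017) = 413.76 min.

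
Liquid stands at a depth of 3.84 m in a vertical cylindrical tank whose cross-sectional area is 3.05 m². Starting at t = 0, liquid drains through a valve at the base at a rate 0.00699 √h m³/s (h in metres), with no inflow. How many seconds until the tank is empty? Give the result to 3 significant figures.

1710 s

A dh/dt = −Q_out = −0.00699 √h.
Separate and integrate: 2(√h − √h₀) = −(0.00699/A) t.
Set h = 0: 2√h₀ = (0.00699/A) t_empty ⇒ t_empty = 2A√h₀/0.00699.
t_empty = 2·3.05·√3.84/0.00699 = 6.1000·1.9596/0.00699 = 1710.1 s.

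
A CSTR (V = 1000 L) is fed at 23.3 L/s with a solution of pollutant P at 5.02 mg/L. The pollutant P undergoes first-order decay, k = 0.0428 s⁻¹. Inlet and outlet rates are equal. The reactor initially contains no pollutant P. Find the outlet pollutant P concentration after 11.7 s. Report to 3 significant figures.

0.953 mg/L

Accumulation = in − out − consumed: V dC/dt = Q C_in − Q C − k V C.
dC/dt = (Q/V) C_in − (Q/V + k) C; effective rate a = Q/V + k = 0.023300 + 0.0428 = 0.066100 s⁻¹.
C_ss = Q C_in/(Q + kV) = 1.7695 mg/L; C(t) = C_ss + (C₀ − C_ss) e^(−a t).
C(11.7) = 1.7695 + (-1.7695)·e^(−0.066100·11.7) = 1.7695 + (-1.7695)·0.46146 = 0.95297 mg/L.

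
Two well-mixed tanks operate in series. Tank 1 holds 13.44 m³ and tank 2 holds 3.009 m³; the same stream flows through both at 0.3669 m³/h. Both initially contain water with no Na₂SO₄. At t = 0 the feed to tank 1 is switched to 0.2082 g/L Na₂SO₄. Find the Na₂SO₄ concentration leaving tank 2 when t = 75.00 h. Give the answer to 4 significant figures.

0.1736 g/L

Time constants: τᵢ = Vᵢ/Q for each well-mixed tank.
τ₁ = 13.44/0.3669 = 36.6312 h; τ₂ = 3.009/0.3669 = 8.20114 h.
Solving the cascade with C₁(0)=C₂(0)=0 gives C₂(t) = C_in[1 − (τ₁ e^(−t/τ₁) − τ₂ e^(−t/τ₂))/(τ₁ − τ₂)].
At t = 75.00: e^(−t/τ₁) = 0.129066, e^(−t/τ₂) = 0.000106745.
C₂ = 0.2082·[1 − (36.6312·0.129066 − 8.20114·0.000106745)/(28.4301)] = 0.2082·0.833734 = 0.173583 g/L.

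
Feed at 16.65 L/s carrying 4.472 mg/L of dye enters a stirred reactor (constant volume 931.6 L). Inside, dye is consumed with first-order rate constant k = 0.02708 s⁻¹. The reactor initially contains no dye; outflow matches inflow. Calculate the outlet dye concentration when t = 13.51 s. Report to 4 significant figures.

Species balance: V dC/dt = Q C_in − Q C − k V C.
dC/dt = (Q/V) C_in − (Q/V + k) C; effective rate a = Q/V + k = 0.0178725 + 0.02708 = 0.0449525 s⁻¹.
C_ss = Q C_in/(Q + kV) = 1.77800 mg/L; C(t) = C_ss + (C₀ − C_ss) e^(−a t).
C(13.51) = 1.77800 + (-1.77800)·e^(−0.0449525·13.51) = 1.77800 + (-1.77800)·0.544816 = 0.809320 mg/L.

0.8093 mg/L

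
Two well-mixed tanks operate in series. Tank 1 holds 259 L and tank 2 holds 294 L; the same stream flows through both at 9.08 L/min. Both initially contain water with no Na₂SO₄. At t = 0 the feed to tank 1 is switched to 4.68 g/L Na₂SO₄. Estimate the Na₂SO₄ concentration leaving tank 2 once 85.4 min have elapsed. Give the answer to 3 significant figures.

3.60 g/L

Each tank obeys Vᵢ dCᵢ/dt = Q(Cᵢ₋₁ − Cᵢ), so τᵢ = Vᵢ/Q.
τ₁ = 259/9.08 = 28.524 min; τ₂ = 294/9.08 = 32.379 min.
Tank 1: C₁ = C_in(1 − e^(−t/τ₁)). Tank 2 (τ₁ ≠ τ₂): C₂ = C_in[1 − (τ₁ e^(−t/τ₁) − τ₂ e^(−t/τ₂))/(τ₁ − τ₂)].
At t = 85.4: e^(−t/τ₁) = 0.050089, e^(−t/τ₂) = 0.071538.
C₂ = 4.68·[1 − (28.524·0.050089 − 32.379·0.071538)/(-3.8546)] = 4.68·0.76974 = 3.6024 g/L.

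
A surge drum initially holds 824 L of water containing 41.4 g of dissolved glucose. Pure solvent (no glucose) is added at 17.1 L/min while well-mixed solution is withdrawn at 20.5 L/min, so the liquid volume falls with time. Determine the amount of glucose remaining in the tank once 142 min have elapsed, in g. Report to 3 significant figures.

Let m(t) be the amount of glucose. Volume: V(t) = V₀ + (Q_in − Q_out) t = 824 − 3.4000 t; V(142) = 341.20 L.
Solute balance: dm/dt = 0 − Q_out C = −Q_out m/V(t).
Separate: dm/m = −Q_out dt/V(t) ⇒ ln(m/m₀) = −(Q_out/(Q_in−Q_out)) ln(V/V₀).
m = m₀ (V₀/V)^(Q_out/(Q_in−Q_out)) = 41.4 × (824/341.20)^(-6.0294) = 0.20334 g.

0.203 g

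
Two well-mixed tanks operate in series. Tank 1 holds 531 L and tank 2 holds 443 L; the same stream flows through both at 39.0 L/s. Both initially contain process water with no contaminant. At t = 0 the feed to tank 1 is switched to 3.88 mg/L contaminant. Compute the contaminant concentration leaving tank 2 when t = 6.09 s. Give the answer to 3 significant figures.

0.338 mg/L

Species balance on tank i: dCᵢ/dt = (Cᵢ₋₁ − Cᵢ)/τᵢ with τᵢ = Vᵢ/Q.
τ₁ = 531/39.0 = 13.615 s; τ₂ = 443/39.0 = 11.359 s.
Solving the cascade with C₁(0)=C₂(0)=0 gives C₂(t) = C_in[1 − (τ₁ e^(−t/τ₁) − τ₂ e^(−t/τ₂))/(τ₁ − τ₂)].
At t = 6.09: e^(−t/τ₁) = 0.63936, e^(−t/τ₂) = 0.58500.
C₂ = 3.88·[1 − (13.615·0.63936 − 11.359·0.58500)/(2.2564)] = 3.88·0.086999 = 0.33756 mg/L.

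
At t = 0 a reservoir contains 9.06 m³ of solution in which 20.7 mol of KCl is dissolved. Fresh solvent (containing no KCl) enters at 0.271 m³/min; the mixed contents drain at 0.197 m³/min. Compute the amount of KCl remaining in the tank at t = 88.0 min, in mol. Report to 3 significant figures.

4.90 mol

Let m(t) be the amount of KCl. Volume: V(t) = V₀ + (Q_in − Q_out) t = 9.06 + 0.074000 t; V(88.0) = 15.572 m³.
Species balance (pure solvent in): dm/dt = −Q_out · m/V(t).
dm/m = −Q_out dt/(V₀ + 0.074000 t); integrating gives ln(m/m₀) = −(Q_out/(Q_in−Q_out)) ln(V/V₀).
m = m₀ (V₀/V)^(Q_out/(Q_in−Q_out)) = 20.7 × (9.06/15.572)^(2.6622) = 4.8954 mol.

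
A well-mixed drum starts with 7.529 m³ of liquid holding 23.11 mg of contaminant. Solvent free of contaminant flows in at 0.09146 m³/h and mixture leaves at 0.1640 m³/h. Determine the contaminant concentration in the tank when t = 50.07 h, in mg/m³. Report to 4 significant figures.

1.338 mg/m³

Let m(t) be the amount of contaminant. Volume: V(t) = V₀ + (Q_in − Q_out) t = 7.529 − 0.0725400 t; V(50.07) = 3.89692 m³.
No contaminant enters, so dm/dt = −Q_out · (m/V).
dm/m = −Q_out dt/(V₀ − 0.0725400 t); integrating gives ln(m/m₀) = −(Q_out/(Q_in−Q_out)) ln(V/V₀).
m = m₀ (V₀/V)^(Q_out/(Q_in−Q_out)) = 23.11 × (7.529/3.89692)^(-2.26082) = 5.21399 mg.
C = m/V = 5.21399/3.89692 = 1.33798 mg/m³.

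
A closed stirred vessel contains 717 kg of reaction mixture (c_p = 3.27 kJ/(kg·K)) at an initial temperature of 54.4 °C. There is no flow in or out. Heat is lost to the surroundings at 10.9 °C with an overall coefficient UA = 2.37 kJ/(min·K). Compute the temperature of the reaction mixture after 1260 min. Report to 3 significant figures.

23.1 °C

Lumped-capacitance energy balance: M c_p dT/dt = UA(T_amb − T).
dT/dt = (T_ss − T)/τ with T_ss = T_amb = 10.900 °C, τ = M c_p/UA = 717·3.27/2.37 = 989.28 min.
Integrating: T(t) = T_ss + (T₀ − T_ss) e^(−t/τ).
T(1260) = 10.900 + (43.500)·0.27981 = 23.072 °C.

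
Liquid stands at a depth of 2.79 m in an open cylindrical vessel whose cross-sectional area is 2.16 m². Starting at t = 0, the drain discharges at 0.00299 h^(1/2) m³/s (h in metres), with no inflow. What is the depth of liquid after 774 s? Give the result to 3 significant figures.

1.29 m

With no inflow, A dh/dt = −0.00299 √h.
This is separable: 2 d(√h)/dt = −0.00299/A, so √h = √h₀ − (0.00299/(2A)) t.
√h = √2.79 − 0.00299·774/(2·2.16) = 1.6703 − 0.53571 = 1.1346.
h = 1.1346² = 1.2874 m.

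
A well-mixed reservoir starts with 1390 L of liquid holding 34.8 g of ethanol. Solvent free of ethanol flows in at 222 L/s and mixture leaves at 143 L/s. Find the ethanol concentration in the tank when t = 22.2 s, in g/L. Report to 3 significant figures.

Total volume: dV/dt = Q_in − Q_out = 79.000 L/s, so V(t) = 1390 + 79.000 t and V(22.2) = 3143.8 L.
Species balance (pure solvent in): dm/dt = −Q_out · m/V(t).
dm/m = −Q_out dt/(V₀ + 79.000 t); integrating gives ln(m/m₀) = −(Q_out/(Q_in−Q_out)) ln(V/V₀).
m = m₀ (V₀/V)^(Q_out/(Q_in−Q_out)) = 34.8 × (1390/3143.8)^(1.8101) = 7.9432 g.
C = m/V = 7.9432/3143.8 = 0.0025266 g/L.

0.00253 g/L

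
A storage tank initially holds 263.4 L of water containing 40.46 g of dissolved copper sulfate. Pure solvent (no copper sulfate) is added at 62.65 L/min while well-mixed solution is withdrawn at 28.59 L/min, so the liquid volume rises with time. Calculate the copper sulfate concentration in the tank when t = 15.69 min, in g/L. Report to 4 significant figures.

0.02001 g/L

Total volume: dV/dt = Q_in − Q_out = 34.0600 L/min, so V(t) = 263.4 + 34.0600 t and V(15.69) = 797.801 L.
Solute balance: dm/dt = 0 − Q_out C = −Q_out m/V(t).
dm/m = −Q_out dt/(V₀ + 34.0600 t); integrating gives ln(m/m₀) = −(Q_out/(Q_in−Q_out)) ln(V/V₀).
m = m₀ (V₀/V)^(Q_out/(Q_in−Q_out)) = 40.46 × (263.4/797.801)^(0.839401) = 15.9603 g.
C = m/V = 15.9603/797.801 = 0.0200053 g/L.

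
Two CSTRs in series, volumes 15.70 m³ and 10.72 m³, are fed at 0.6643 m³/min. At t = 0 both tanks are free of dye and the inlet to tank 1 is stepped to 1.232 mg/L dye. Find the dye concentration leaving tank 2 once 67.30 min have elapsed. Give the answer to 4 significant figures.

Each tank obeys Vᵢ dCᵢ/dt = Q(Cᵢ₋₁ − Cᵢ), so τᵢ = Vᵢ/Q.
τ₁ = 15.70/0.6643 = 23.6339 min; τ₂ = 10.72/0.6643 = 16.1373 min.
Tank 1: C₁ = C_in(1 − e^(−t/τ₁)). Tank 2 (τ₁ ≠ τ₂): C₂ = C_in[1 − (τ₁ e^(−t/τ₁) − τ₂ e^(−t/τ₂))/(τ₁ − τ₂)].
At t = 67.30: e^(−t/τ₁) = 0.0579831, e^(−t/τ₂) = 0.0154451.
C₂ = 1.232·[1 − (23.6339·0.0579831 − 16.1373·0.0154451)/(7.49661)] = 1.232·0.850449 = 1.04775 mg/L.

1.048 mg/L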